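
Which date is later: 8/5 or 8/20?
8/20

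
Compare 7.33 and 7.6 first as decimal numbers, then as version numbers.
As decimals: 7.33 < 7.6. As versions: v7.33 > v7.6 (minor version 33 > 6).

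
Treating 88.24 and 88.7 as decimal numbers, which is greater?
88.7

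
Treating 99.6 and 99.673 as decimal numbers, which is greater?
99.673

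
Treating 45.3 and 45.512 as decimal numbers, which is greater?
45.512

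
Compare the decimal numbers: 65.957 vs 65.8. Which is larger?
65.957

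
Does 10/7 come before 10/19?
Yes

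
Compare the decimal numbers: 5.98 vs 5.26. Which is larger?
5.98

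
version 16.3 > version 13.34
True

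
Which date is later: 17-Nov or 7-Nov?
17-Nov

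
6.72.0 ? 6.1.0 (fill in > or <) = >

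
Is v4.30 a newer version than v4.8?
Yes. Version numbers are compared segment by segment as integers, not as decimals: minor version 30 > 8, so v4.30 > v4.8 (even though the decimal 4.30 < 4.8).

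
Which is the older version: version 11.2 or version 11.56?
version 11.2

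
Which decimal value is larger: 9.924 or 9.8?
9.924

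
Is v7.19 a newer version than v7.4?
Yes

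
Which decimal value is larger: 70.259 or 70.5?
70.5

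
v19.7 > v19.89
False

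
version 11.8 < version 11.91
True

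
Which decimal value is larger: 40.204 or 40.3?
40.3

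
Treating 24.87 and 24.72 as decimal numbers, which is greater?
24.87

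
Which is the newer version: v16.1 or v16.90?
v16.90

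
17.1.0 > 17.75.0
False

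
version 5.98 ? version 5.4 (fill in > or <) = >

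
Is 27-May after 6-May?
Yes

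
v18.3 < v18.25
True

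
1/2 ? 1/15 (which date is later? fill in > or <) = <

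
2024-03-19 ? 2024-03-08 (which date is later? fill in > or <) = >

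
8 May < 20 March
False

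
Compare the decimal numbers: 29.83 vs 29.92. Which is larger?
29.92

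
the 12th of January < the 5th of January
False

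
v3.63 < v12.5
True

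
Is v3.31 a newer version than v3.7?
Yes. Version numbers are compared segment by segment as integers, not as decimals: minor version 31 > 7, so v3.31 > v3.7 (even though the decimal 3.31 < 3.7).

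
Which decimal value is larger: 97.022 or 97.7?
97.7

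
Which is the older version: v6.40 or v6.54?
v6.40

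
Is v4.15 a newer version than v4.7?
Yes. Version numbers are compared segment by segment as integers, not as decimals: minor version 15 > 7, so v4.15 > v4.7 (even though the decimal 4.15 < 4.7).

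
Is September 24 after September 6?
Yes. Day 24 comes after day 6 in September — this is a date comparison, not a decimal one (the decimal 9.24 would be smaller than 9.6).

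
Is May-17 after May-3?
Yes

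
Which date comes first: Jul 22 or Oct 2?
Jul 22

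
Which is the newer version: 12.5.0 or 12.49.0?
12.49.0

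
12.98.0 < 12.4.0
False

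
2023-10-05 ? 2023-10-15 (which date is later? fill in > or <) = <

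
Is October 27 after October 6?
Yes. Day 27 comes after day 6 in October — this is a date comparison, not a decimal one (the decimal 10.27 would be smaller than 10.6).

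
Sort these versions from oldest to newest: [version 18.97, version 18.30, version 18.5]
[version 18.5, version 18.30, version 18.97]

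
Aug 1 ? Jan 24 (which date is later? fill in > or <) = >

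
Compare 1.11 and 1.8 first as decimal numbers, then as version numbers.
As decimals: 1.11 < 1.8. As versions: v1.11 > v1.8 (minor version 11 > 8).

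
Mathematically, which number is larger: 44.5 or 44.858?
44.858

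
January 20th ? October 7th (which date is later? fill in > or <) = <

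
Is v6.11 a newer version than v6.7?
Yes. Version numbers are compared segment by segment as integers, not as decimals: minor version 11 > 7, so v6.11 > v6.7 (even though the decimal 6.11 < 6.7).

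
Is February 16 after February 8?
Yes. Day 16 comes after day 8 in February — this is a date comparison, not a decimal one (the decimal 2.16 would be smaller than 2.8).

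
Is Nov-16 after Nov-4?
Yes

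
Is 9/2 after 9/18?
No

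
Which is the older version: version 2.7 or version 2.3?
version 2.3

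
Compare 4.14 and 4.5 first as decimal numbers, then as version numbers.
As decimals: 4.14 < 4.5. As versions: v4.14 > v4.5 (minor version 14 > 5).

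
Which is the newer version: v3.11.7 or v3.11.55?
v3.11.55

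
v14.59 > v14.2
True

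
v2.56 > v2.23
True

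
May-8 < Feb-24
False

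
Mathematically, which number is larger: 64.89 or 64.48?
64.89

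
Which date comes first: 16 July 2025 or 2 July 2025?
2 July 2025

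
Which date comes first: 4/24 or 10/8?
4/24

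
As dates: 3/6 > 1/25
True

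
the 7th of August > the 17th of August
False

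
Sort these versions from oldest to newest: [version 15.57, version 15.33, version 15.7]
[version 15.7, version 15.33, version 15.57]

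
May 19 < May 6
False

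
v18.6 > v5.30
True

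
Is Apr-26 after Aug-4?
No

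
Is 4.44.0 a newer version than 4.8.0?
Yes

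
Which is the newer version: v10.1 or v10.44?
v10.44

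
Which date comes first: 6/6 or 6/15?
6/6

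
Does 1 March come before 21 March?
Yes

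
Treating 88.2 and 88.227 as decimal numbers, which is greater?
88.227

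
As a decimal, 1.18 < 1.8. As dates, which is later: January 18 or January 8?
January 18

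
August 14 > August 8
True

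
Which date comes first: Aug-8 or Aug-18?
Aug-8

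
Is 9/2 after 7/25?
Yes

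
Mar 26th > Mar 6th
True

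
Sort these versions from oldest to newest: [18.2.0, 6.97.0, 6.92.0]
[6.92.0, 6.97.0, 18.2.0]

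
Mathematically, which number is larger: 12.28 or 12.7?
12.7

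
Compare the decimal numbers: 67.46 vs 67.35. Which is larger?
67.46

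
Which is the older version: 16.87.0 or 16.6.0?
16.6.0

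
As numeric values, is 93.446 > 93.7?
False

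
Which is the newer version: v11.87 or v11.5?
v11.87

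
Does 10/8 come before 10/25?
Yes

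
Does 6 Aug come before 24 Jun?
No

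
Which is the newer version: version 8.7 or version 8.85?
version 8.85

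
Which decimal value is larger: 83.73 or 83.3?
83.73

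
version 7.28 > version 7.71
False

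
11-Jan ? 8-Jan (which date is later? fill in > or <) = >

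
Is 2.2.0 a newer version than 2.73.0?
No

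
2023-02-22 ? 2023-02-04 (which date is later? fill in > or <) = >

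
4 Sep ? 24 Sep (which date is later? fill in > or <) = <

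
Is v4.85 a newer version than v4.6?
Yes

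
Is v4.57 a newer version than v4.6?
Yes. Version numbers are compared segment by segment as integers, not as decimals: minor version 57 > 6, so v4.57 > v4.6 (even though the decimal 4.57 < 4.6).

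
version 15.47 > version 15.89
False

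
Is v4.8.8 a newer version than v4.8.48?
No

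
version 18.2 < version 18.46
True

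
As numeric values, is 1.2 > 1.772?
False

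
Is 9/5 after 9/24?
No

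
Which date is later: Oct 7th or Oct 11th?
Oct 11th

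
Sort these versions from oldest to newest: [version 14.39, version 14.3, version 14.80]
[version 14.3, version 14.39, version 14.80]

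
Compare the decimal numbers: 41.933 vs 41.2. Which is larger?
41.933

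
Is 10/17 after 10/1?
Yes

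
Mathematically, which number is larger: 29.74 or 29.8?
29.8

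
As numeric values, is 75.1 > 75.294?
False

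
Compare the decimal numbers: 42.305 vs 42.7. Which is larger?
42.7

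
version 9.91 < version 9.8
False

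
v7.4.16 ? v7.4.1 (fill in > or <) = >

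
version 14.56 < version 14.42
False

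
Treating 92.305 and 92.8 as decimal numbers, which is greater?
92.8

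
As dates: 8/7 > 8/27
False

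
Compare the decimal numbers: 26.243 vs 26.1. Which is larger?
26.243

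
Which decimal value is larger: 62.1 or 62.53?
62.53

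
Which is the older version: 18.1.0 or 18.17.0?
18.1.0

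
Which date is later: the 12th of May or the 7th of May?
the 12th of May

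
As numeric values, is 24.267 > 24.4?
False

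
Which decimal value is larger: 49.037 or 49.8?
49.8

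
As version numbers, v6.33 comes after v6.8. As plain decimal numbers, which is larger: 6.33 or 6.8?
6.8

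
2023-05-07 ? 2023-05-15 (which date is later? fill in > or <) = <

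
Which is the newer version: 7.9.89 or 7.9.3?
7.9.89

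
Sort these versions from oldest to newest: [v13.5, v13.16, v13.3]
[v13.3, v13.5, v13.16]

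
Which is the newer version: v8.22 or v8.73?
v8.73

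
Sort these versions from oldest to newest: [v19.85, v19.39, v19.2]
[v19.2, v19.39, v19.85]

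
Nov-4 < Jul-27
False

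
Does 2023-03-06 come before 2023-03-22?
Yes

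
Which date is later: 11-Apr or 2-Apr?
11-Apr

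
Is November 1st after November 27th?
No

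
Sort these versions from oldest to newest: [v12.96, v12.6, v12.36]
[v12.6, v12.36, v12.96]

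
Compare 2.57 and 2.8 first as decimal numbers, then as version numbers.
As decimals: 2.57 < 2.8. As versions: v2.57 > v2.8 (minor version 57 > 8).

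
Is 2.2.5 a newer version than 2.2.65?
No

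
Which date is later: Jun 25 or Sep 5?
Sep 5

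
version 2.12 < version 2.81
True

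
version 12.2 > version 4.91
True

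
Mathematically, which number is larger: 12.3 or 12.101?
12.3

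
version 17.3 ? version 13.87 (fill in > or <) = >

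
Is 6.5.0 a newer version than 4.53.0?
Yes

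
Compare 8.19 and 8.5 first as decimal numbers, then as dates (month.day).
As decimals: 8.19 < 8.5. As dates: 8/19 is later than 8/5 (day 19 > day 5).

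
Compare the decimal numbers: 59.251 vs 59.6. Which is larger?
59.6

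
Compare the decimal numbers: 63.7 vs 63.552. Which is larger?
63.7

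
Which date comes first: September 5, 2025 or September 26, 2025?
September 5, 2025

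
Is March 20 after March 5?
Yes. Day 20 comes after day 5 in March — this is a date comparison, not a decimal one (the decimal 3.20 would be smaller than 3.5).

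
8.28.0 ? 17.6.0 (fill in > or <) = <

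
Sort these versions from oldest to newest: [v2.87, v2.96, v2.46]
[v2.46, v2.87, v2.96]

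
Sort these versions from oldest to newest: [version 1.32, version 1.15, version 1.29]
[version 1.15, version 1.29, version 1.32]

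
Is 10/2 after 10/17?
No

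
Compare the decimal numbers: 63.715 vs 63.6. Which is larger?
63.715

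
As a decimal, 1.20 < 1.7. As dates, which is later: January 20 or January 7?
January 20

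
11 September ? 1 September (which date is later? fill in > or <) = >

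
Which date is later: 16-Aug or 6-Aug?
16-Aug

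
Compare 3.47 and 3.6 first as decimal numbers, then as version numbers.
As decimals: 3.47 < 3.6. As versions: v3.47 > v3.6 (minor version 47 > 6).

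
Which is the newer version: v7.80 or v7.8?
v7.80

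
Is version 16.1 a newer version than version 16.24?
No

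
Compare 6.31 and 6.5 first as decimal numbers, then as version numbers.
As decimals: 6.31 < 6.5. As versions: v6.31 > v6.5 (minor version 31 > 5).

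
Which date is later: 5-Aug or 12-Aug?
12-Aug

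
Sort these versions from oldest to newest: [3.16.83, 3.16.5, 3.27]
[3.16.5, 3.16.83, 3.27]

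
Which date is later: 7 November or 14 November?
14 November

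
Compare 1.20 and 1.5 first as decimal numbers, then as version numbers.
As decimals: 1.20 < 1.5. As versions: v1.20 > v1.5 (minor version 20 > 5).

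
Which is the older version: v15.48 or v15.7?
v15.7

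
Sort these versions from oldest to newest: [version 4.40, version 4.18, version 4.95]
[version 4.18, version 4.40, version 4.95]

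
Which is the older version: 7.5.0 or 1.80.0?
1.80.0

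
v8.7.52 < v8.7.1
False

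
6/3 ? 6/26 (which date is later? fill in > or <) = <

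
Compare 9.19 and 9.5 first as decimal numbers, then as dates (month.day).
As decimals: 9.19 < 9.5. As dates: 9/19 is later than 9/5 (day 19 > day 5).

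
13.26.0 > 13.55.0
False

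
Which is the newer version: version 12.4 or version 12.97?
version 12.97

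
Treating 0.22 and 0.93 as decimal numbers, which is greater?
0.93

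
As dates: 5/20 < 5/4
False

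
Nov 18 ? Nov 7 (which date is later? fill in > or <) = >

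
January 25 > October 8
False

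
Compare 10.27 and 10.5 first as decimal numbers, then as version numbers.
As decimals: 10.27 < 10.5. As versions: v10.27 > v10.5 (minor version 27 > 5).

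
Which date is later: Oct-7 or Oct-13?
Oct-13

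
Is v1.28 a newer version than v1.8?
Yes. Version numbers are compared segment by segment as integers, not as decimals: minor version 28 > 8, so v1.28 > v1.8 (even though the decimal 1.28 < 1.8).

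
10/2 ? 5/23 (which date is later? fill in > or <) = >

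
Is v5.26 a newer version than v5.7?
Yes. Version numbers are compared segment by segment as integers, not as decimals: minor version 26 > 7, so v5.26 > v5.7 (even though the decimal 5.26 < 5.7).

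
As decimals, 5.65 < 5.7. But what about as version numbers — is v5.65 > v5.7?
True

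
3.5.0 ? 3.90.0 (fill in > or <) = <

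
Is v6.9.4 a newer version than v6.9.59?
No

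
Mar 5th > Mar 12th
False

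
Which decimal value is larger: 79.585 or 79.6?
79.6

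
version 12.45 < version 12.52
True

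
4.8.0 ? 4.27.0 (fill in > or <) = <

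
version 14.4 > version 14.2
True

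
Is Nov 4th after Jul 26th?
Yes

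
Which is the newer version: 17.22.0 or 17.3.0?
17.22.0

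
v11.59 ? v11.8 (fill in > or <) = >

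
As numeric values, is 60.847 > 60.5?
True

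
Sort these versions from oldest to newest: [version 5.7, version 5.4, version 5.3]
[version 5.3, version 5.4, version 5.7]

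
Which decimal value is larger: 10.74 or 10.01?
10.74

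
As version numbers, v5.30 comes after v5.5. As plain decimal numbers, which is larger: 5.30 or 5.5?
5.5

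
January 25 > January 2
True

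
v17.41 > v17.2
True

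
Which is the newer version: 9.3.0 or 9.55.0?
9.55.0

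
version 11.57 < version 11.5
False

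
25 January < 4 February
True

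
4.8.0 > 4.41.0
False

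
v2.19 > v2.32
False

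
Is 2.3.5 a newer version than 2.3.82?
No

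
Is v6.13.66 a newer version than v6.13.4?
Yes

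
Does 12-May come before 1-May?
No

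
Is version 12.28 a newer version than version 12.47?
No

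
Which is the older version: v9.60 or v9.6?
v9.6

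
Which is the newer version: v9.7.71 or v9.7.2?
v9.7.71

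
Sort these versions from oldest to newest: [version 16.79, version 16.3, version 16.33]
[version 16.3, version 16.33, version 16.79]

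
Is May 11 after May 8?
Yes. Day 11 comes after day 8 in May — this is a date comparison, not a decimal one (the decimal 5.11 would be smaller than 5.8).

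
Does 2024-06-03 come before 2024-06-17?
Yes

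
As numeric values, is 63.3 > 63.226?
True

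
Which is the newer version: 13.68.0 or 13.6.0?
13.68.0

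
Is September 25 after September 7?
Yes. Day 25 comes after day 7 in September — this is a date comparison, not a decimal one (the decimal 9.25 would be smaller than 9.7).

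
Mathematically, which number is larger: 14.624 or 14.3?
14.624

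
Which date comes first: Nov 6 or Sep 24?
Sep 24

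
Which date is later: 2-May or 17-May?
17-May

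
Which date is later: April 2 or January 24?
April 2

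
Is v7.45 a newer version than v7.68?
No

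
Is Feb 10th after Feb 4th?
Yes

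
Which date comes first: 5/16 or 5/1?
5/1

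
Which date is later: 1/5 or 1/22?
1/22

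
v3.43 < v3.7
False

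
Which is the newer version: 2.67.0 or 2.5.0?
2.67.0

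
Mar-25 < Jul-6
True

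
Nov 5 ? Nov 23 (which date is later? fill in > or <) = <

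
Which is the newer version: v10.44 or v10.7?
v10.44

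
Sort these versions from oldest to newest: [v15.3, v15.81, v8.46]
[v8.46, v15.3, v15.81]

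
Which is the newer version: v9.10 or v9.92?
v9.92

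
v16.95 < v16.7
False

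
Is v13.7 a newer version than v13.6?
Yes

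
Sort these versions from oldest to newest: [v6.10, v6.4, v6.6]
[v6.4, v6.6, v6.10]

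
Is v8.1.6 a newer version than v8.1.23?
No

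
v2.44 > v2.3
True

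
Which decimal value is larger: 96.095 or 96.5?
96.5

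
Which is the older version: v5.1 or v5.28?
v5.1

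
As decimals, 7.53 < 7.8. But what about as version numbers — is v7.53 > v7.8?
True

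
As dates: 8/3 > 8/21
False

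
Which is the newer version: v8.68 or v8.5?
v8.68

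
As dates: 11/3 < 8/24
False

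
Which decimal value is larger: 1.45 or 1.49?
1.49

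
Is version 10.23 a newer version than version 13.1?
No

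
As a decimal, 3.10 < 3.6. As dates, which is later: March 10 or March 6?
March 10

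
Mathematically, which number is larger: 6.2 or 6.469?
6.469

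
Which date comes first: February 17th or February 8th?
February 8th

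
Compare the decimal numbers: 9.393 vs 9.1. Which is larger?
9.393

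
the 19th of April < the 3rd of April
False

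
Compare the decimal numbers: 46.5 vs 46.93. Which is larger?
46.93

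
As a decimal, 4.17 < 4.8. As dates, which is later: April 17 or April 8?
April 17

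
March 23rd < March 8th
False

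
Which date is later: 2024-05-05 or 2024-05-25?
2024-05-25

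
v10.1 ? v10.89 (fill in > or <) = <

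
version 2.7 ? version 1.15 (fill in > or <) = >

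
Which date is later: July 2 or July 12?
July 12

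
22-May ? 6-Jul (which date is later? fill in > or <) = <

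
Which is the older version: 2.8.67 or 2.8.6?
2.8.6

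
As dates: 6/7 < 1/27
False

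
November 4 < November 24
True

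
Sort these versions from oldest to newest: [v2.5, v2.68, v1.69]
[v1.69, v2.5, v2.68]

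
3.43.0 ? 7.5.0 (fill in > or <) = <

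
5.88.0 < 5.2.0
False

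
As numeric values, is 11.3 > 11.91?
False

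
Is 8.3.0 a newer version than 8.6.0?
No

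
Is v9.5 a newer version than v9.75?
No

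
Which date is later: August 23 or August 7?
August 23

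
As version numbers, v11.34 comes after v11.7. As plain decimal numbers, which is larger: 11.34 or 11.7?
11.7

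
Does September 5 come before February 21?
No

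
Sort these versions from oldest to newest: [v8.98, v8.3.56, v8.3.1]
[v8.3.1, v8.3.56, v8.98]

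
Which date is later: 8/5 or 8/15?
8/15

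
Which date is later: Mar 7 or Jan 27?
Mar 7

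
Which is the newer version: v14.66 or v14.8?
v14.66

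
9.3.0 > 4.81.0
True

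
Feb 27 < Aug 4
True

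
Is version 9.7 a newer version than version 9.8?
No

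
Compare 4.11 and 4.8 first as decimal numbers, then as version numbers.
As decimals: 4.11 < 4.8. As versions: v4.11 > v4.8 (minor version 11 > 8).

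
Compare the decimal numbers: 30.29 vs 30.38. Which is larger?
30.38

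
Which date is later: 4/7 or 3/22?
4/7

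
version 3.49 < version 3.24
False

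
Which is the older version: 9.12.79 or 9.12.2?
9.12.2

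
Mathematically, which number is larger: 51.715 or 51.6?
51.715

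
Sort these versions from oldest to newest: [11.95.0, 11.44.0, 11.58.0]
[11.44.0, 11.58.0, 11.95.0]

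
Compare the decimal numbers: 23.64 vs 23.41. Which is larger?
23.64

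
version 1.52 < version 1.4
False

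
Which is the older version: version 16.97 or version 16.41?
version 16.41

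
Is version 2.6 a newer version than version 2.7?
No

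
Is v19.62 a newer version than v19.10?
Yes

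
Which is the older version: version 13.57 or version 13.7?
version 13.7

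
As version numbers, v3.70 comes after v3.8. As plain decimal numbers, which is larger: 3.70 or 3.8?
3.8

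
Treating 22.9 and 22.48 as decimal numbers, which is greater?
22.9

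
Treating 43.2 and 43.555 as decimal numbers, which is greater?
43.555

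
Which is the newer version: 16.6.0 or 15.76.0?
16.6.0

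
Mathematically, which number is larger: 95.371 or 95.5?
95.5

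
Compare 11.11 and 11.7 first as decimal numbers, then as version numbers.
As decimals: 11.11 < 11.7. As versions: v11.11 > v11.7 (minor version 11 > 7).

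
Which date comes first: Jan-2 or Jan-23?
Jan-2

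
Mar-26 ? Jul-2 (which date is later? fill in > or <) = <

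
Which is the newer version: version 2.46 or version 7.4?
version 7.4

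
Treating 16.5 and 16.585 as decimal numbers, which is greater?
16.585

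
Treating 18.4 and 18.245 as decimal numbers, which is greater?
18.4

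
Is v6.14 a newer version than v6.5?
Yes. Version numbers are compared segment by segment as integers, not as decimals: minor version 14 > 5, so v6.14 > v6.5 (even though the decimal 6.14 < 6.5).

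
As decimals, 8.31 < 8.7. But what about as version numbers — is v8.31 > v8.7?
True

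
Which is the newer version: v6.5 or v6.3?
v6.5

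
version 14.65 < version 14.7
False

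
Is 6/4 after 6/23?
No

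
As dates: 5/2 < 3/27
False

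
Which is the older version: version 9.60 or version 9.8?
version 9.8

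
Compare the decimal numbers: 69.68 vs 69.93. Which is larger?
69.93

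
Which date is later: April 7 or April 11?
April 11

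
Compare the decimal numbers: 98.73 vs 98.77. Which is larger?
98.77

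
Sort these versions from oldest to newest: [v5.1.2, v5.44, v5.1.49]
[v5.1.2, v5.1.49, v5.44]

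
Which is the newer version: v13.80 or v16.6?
v16.6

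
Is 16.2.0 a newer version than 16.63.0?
No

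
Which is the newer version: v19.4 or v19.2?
v19.4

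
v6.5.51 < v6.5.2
False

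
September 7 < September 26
True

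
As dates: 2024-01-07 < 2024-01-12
True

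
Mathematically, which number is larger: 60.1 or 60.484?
60.484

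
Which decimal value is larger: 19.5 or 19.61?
19.61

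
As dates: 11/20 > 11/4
True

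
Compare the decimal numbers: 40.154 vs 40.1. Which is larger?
40.154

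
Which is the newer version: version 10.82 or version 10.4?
version 10.82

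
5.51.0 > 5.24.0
True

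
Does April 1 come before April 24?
Yes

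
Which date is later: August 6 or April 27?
August 6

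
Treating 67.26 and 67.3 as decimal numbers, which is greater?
67.3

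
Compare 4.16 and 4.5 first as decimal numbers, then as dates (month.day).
As decimals: 4.16 < 4.5. As dates: 4/16 is later than 4/5 (day 16 > day 5).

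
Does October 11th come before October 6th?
No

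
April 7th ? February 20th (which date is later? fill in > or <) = >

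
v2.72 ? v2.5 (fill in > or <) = >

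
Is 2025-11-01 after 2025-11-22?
No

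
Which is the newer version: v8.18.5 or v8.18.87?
v8.18.87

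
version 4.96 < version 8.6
True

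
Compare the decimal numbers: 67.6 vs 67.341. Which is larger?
67.6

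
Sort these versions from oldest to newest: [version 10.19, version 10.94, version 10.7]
[version 10.7, version 10.19, version 10.94]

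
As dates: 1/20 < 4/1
True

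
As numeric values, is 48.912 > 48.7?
True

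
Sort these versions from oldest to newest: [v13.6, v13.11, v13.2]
[v13.2, v13.6, v13.11]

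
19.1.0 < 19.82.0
True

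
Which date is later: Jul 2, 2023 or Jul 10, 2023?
Jul 10, 2023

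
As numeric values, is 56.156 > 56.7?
False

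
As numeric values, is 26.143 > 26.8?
False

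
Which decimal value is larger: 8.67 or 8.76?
8.76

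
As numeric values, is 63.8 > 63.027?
True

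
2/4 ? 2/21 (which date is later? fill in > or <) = <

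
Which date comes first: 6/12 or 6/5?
6/5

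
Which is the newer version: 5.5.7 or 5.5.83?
5.5.83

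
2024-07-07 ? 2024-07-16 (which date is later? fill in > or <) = <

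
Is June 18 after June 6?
Yes. Day 18 comes after day 6 in June — this is a date comparison, not a decimal one (the decimal 6.18 would be smaller than 6.6).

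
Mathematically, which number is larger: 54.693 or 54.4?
54.693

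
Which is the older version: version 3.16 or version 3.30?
version 3.16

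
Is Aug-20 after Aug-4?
Yes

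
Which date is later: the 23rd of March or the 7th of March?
the 23rd of March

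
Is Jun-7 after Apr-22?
Yes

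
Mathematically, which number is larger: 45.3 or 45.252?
45.3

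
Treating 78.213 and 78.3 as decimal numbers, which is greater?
78.3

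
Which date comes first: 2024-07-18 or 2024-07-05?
2024-07-05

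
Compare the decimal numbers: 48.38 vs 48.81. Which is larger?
48.81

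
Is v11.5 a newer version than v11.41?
No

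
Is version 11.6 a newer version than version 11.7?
No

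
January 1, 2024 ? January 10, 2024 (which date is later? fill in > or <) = <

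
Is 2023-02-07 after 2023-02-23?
No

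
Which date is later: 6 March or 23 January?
6 March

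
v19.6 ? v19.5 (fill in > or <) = >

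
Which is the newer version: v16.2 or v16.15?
v16.15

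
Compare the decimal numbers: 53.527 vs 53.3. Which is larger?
53.527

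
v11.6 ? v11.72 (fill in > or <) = <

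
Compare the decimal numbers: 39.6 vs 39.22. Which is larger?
39.6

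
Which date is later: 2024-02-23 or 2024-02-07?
2024-02-23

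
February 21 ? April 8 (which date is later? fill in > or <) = <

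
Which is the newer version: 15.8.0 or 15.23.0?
15.23.0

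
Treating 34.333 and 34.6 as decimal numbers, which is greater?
34.6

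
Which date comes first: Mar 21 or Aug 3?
Mar 21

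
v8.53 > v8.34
True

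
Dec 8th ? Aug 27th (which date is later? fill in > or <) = >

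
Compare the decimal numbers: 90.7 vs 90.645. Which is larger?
90.7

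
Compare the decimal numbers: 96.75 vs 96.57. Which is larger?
96.75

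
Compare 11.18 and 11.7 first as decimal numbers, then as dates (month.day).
As decimals: 11.18 < 11.7. As dates: 11/18 is later than 11/7 (day 18 > day 7).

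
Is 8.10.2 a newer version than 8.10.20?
No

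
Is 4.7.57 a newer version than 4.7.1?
Yes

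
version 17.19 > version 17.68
False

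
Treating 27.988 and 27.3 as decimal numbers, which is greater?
27.988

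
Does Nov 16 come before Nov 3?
No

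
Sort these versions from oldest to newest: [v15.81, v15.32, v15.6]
[v15.6, v15.32, v15.81]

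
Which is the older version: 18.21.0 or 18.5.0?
18.5.0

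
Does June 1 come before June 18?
Yes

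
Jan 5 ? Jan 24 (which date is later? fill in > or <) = <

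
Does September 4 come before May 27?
No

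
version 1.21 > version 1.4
True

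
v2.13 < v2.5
False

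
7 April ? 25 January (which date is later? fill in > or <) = >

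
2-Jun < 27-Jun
True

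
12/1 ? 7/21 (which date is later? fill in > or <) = >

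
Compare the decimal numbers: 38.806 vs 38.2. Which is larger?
38.806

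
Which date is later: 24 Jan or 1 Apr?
1 Apr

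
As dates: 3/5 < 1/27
False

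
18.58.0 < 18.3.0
False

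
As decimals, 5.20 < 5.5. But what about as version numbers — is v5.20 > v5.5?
True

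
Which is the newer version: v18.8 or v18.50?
v18.50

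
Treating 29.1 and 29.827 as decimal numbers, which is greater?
29.827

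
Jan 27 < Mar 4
True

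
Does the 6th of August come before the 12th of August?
Yes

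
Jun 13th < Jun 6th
False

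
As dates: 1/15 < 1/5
False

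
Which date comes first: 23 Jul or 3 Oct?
23 Jul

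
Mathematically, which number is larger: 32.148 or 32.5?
32.5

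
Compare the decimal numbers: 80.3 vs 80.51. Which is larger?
80.51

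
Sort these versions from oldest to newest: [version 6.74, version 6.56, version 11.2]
[version 6.56, version 6.74, version 11.2]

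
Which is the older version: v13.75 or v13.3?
v13.3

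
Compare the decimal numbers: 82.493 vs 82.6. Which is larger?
82.6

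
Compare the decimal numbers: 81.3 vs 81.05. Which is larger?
81.3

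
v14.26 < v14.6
False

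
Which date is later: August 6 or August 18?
August 18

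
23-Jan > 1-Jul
False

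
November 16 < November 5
False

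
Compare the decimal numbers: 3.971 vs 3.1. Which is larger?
3.971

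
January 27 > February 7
False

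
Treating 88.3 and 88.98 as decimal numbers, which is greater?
88.98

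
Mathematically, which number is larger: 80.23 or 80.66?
80.66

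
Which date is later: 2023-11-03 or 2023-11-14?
2023-11-14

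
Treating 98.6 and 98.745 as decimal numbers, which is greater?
98.745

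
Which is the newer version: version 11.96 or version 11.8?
version 11.96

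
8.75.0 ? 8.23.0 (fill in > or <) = >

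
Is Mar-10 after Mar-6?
Yes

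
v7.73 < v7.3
False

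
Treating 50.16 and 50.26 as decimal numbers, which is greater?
50.26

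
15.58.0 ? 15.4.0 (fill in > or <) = >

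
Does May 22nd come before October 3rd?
Yes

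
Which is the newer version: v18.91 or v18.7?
v18.91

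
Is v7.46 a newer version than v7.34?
Yes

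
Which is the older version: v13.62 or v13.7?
v13.7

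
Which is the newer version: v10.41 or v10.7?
v10.41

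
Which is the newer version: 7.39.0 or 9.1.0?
9.1.0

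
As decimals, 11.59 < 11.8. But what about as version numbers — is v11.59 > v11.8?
True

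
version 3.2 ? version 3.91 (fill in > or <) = <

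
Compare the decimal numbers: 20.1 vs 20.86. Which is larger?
20.86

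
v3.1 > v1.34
True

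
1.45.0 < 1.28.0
False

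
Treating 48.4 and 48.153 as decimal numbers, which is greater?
48.4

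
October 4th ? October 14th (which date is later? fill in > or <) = <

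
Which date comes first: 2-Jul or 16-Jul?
2-Jul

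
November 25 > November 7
True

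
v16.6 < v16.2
False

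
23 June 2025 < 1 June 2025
False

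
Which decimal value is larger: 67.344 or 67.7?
67.7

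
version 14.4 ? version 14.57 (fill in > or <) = <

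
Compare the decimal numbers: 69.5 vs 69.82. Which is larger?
69.82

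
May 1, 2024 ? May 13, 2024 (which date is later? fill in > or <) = <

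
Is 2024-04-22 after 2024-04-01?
Yes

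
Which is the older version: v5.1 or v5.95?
v5.1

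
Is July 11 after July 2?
Yes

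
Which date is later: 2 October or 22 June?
2 October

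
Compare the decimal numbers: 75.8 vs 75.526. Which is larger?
75.8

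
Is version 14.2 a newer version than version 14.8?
No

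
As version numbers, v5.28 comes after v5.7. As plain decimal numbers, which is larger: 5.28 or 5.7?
5.7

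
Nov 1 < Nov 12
True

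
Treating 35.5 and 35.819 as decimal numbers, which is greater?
35.819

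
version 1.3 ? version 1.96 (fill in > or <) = <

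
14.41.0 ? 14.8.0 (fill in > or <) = >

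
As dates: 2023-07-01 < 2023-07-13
True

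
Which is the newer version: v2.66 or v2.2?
v2.66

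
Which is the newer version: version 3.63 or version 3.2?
version 3.63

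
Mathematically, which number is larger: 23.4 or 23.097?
23.4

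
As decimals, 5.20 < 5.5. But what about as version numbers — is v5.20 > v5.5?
True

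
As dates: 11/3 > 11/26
False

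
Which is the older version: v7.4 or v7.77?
v7.4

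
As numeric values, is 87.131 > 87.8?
False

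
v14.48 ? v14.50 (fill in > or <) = <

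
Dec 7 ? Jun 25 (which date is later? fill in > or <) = >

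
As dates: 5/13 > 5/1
True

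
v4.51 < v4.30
False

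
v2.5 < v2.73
True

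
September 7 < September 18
True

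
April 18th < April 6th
False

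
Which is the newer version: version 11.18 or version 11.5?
version 11.18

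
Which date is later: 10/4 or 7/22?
10/4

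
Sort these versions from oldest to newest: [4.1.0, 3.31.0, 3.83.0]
[3.31.0, 3.83.0, 4.1.0]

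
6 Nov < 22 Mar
False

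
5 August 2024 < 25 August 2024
True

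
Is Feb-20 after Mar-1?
No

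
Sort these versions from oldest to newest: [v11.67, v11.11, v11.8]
[v11.8, v11.11, v11.67]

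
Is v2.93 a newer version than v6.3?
No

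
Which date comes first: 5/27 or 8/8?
5/27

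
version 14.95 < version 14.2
False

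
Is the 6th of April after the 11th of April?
No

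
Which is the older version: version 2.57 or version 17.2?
version 2.57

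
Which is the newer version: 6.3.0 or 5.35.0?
6.3.0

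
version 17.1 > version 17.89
False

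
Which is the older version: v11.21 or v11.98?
v11.21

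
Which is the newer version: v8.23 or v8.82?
v8.82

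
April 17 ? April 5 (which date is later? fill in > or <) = >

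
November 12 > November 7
True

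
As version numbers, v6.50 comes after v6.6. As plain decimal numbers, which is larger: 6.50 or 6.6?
6.6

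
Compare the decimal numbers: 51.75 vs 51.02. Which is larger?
51.75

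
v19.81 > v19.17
True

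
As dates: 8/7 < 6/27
False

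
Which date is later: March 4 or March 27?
March 27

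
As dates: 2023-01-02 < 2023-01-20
True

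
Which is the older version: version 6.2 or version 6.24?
version 6.2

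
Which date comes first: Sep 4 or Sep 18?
Sep 4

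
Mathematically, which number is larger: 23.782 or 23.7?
23.782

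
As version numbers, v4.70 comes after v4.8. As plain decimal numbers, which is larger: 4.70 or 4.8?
4.8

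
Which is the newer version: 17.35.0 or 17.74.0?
17.74.0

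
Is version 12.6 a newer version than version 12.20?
No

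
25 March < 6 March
False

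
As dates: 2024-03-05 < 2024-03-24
True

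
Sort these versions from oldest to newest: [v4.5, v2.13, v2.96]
[v2.13, v2.96, v4.5]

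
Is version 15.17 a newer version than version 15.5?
Yes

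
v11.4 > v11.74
False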